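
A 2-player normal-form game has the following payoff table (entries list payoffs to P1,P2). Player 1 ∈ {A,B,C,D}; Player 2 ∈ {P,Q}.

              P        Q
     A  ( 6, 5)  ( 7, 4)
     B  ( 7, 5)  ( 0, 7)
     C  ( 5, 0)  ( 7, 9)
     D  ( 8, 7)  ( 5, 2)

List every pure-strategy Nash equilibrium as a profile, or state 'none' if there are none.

NE set: (C,Q), (D,P)

(A,P): not NE [P1→D gives 8>6]
(A,Q): not NE [P2→P gives 5>4]
(B,P): not NE [P1→D gives 8>7; P2→Q gives 7>5]
(B,Q): not NE [P1→C gives 7>0]
(C,P): not NE [P1→D gives 8>5; P2→Q gives 9>0]
(C,Q): NE
(D,P): NE
(D,Q): not NE [P1→C gives 7>5; P2→P gives 7>2]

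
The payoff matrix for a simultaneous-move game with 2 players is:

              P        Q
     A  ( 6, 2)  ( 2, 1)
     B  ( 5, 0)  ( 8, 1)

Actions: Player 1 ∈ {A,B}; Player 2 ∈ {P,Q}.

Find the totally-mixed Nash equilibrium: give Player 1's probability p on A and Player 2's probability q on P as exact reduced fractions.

P1 indiff ⇒ q·6+(1-q)·2 = q·5+(1-q)·8 ⇒ q(1) = (1-q)(6) ⇒ q = 6/7
P2 indiff ⇒ p·2+(1-p)·0 = p·1+(1-p)·1 ⇒ p(1) = (1-p)(1) ⇒ p = 1/2

(p,q) = (1/2, 6/7)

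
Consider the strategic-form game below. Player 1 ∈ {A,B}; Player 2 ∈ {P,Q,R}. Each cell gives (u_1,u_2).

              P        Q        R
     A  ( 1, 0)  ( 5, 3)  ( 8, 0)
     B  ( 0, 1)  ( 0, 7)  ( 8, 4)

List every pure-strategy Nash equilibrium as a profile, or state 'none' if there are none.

Nash profiles: (A,Q)

(A,P): not NE [P2→Q gives 3>0]
(A,Q): NE
(A,R): not NE [P2→Q gives 3>0]
(B,P): not NE [P1→A gives 1>0; P2→Q gives 7>1]
(B,Q): not NE [P1→A gives 5>0]
(B,R): not NE [P2→Q gives 7>4]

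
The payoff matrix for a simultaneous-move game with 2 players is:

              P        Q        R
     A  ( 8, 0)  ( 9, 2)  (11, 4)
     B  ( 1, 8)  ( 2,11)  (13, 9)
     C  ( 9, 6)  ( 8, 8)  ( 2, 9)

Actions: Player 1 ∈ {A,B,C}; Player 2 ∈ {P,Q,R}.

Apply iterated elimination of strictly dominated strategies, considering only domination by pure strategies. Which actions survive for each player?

Remaining: P1:{A,B} P2:{Q,R}

P2 drop P (Q beats it: A:2>0 B:11>8 C:8>6)
P1 drop C (A beats it: Q:9>8 R:11>2)
P1→{A,B} P2→{Q,R}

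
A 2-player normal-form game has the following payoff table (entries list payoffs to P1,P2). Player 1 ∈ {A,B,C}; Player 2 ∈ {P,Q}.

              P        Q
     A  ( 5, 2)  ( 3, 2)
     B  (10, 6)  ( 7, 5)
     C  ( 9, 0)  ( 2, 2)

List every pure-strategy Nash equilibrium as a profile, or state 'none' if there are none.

(A,P): not NE [P1→B gives 10>5]
(A,Q): not NE [P1→B gives 7>3]
(B,P): NE
(B,Q): not NE [P2→P gives 6>5]
(C,P): not NE [P1→B gives 10>9; P2→Q gives 2>0]
(C,Q): not NE [P1→B gives 7>2]

PSNE = {(B,P)}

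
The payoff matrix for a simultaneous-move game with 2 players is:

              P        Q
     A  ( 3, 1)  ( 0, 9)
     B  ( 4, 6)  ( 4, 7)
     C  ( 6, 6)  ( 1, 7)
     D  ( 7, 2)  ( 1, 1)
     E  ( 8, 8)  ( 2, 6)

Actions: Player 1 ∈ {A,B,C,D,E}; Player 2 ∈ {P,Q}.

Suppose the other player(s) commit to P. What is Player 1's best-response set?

P1 best: {E}

u_1(A vs P) = 3
u_1(B vs P) = 4
u_1(C vs P) = 6
u_1(D vs P) = 7
u_1(E vs P) = 8
max payoff 8 at {E}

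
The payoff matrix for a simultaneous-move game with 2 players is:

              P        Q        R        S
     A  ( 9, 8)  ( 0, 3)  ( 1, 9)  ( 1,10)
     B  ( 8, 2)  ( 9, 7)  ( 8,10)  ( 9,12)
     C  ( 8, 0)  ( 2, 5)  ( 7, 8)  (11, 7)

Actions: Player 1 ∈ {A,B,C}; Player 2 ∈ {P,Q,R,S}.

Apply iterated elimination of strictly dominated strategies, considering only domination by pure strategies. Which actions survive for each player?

P2 drop P (R beats it: A:9>8 B:10>2 C:8>0)
P1 drop A (B beats it: Q:9>0 R:8>1 S:9>1)
P2 drop Q (R beats it: B:10>7 C:8>5)
P1→{B,C} P2→{R,S}

IESDS → P1:{B,C} P2:{R,S}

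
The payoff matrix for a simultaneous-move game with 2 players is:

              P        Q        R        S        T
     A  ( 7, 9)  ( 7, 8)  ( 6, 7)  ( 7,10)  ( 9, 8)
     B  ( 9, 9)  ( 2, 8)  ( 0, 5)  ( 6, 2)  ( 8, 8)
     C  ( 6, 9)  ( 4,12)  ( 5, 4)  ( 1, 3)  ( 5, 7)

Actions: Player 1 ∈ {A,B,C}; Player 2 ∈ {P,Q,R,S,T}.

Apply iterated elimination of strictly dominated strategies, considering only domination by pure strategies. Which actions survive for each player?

P1 drop C (A beats it: P:7>6 Q:7>4 R:6>5 S:7>1 T:9>5)
P2 drop Q (P beats it: A:9>8 B:9>8)
P2 drop R (P beats it: A:9>7 B:9>5)
P2 drop T (P beats it: A:9>8 B:9>8)
P1→{A,B} P2→{P,S}

Survivors P1:{A,B} P2:{P,S}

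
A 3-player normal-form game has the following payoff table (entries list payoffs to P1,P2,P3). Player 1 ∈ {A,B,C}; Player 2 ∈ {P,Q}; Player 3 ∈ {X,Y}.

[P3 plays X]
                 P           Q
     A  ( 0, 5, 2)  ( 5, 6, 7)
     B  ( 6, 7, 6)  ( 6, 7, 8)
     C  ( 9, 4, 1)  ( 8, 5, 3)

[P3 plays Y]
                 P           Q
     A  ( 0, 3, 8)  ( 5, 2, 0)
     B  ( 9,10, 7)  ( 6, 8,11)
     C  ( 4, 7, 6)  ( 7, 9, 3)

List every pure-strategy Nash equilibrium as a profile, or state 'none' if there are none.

PSNE = {(B,P,Y), (C,Q,X), (C,Q,Y)}

(A,P,X): not NE [P1→C gives 9>0; P2→Q gives 6>5; P3→Y gives 8>2]
(A,P,Y): not NE [P1→B gives 9>0]
(A,Q,X): not NE [P1→C gives 8>5]
(A,Q,Y): not NE [P1→C gives 7>5; P2→P gives 3>2; P3→X gives 7>0]
(B,P,X): not NE [P1→C gives 9>6; P3→Y gives 7>6]
(B,P,Y): NE
(B,Q,X): not NE [P1→C gives 8>6; P3→Y gives 11>8]
(B,Q,Y): not NE [P1→C gives 7>6; P2→P gives 10>8]
(C,P,X): not NE [P2→Q gives 5>4; P3→Y gives 6>1]
(C,P,Y): not NE [P1→B gives 9>4; P2→Q gives 9>7]
(C,Q,X): NE
(C,Q,Y): NE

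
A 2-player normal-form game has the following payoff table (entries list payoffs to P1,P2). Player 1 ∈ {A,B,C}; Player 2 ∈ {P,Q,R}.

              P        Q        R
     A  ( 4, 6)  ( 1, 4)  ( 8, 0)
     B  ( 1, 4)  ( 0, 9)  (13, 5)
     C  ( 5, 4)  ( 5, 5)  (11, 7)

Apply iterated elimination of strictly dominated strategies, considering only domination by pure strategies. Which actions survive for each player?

P1 drop A (C beats it: P:5>4 Q:5>1 R:11>8)
P2 drop P (Q beats it: B:9>4 C:5>4)
P1→{B,C} P2→{Q,R}

Remaining: P1:{B,C} P2:{Q,R}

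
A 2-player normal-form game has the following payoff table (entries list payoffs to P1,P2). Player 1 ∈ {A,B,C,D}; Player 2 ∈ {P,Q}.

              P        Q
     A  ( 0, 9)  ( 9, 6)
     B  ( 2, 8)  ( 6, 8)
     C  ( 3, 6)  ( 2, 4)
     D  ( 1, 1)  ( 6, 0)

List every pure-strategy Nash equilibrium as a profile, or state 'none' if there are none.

NE set: (C,P)

(A,P): not NE [P1→C gives 3>0]
(A,Q): not NE [P2→P gives 9>6]
(B,P): not NE [P1→C gives 3>2]
(B,Q): not NE [P1→A gives 9>6]
(C,P): NE
(C,Q): not NE [P1→A gives 9>2; P2→P gives 6>4]
(D,P): not NE [P1→C gives 3>1]
(D,Q): not NE [P1→A gives 9>6; P2→P gives 1>0]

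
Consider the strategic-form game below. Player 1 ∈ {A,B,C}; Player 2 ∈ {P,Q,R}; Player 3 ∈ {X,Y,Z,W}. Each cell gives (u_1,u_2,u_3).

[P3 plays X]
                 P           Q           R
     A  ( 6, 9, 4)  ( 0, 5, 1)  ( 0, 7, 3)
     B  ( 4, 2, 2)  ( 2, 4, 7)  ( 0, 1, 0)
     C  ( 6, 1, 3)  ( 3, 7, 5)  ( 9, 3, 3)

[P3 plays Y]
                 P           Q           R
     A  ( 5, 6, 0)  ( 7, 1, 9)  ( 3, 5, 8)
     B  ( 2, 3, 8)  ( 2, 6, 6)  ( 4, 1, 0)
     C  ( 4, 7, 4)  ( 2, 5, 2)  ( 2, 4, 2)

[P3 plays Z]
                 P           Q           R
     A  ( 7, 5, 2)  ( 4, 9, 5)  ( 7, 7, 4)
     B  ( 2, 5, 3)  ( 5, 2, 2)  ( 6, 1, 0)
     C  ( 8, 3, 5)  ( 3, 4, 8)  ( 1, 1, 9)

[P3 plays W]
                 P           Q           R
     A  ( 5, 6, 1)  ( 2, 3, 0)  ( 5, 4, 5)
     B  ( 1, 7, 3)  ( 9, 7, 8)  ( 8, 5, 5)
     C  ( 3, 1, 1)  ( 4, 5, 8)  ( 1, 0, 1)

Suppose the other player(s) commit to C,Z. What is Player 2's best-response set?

u_2(P vs C,Z) = 3
u_2(Q vs C,Z) = 4
u_2(R vs C,Z) = 1
max payoff 4 at {Q}

BR_2 = {Q}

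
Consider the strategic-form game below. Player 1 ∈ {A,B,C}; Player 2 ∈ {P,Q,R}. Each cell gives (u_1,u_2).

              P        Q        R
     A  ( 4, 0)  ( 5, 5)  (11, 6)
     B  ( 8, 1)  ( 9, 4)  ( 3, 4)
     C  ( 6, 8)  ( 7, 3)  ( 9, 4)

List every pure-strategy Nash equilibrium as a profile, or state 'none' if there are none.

(A,P): not NE [P1→B gives 8>4; P2→R gives 6>0]
(A,Q): not NE [P1→B gives 9>5; P2→R gives 6>5]
(A,R): NE
(B,P): not NE [P2→R gives 4>1]
(B,Q): NE
(B,R): not NE [P1→A gives 11>3]
(C,P): not NE [P1→B gives 8>6]
(C,Q): not NE [P1→B gives 9>7; P2→P gives 8>3]
(C,R): not NE [P1→A gives 11>9; P2→P gives 8>4]

Nash profiles: (A,R), (B,Q)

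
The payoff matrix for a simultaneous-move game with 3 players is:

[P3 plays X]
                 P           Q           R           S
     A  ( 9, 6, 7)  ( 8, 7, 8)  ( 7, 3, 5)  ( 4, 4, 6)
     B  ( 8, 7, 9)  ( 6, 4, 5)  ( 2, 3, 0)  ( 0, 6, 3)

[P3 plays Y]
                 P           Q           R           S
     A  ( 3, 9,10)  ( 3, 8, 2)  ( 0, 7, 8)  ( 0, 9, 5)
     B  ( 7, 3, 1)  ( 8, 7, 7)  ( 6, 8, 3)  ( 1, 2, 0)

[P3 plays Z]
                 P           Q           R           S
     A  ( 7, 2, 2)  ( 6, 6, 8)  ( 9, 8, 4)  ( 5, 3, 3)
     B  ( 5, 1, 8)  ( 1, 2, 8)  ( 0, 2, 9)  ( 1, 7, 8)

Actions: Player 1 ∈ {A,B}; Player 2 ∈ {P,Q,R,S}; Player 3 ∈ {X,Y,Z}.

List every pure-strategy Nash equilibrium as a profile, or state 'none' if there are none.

Nash profiles: (A,Q,X)

(A,P,X): not NE [P2→Q gives 7>6; P3→Y gives 10>7]
(A,P,Y): not NE [P1→B gives 7>3]
(A,P,Z): not NE [P2→R gives 8>2; P3→Y gives 10>2]
(A,Q,X): NE
(A,Q,Y): not NE [P1→B gives 8>3; P2→S gives 9>8; P3→Z gives 8>2]
(A,Q,Z): not NE [P2→R gives 8>6]
(A,R,X): not NE [P2→Q gives 7>3; P3→Y gives 8>5]
(A,R,Y): not NE [P1→B gives 6>0; P2→S gives 9>7]
(A,R,Z): not NE [P3→Y gives 8>4]
(A,S,X): not NE [P2→Q gives 7>4]
(A,S,Y): not NE [P1→B gives 1>0; P3→X gives 6>5]
(A,S,Z): not NE [P2→R gives 8>3; P3→X gives 6>3]
(B,P,X): not NE [P1→A gives 9>8]
(B,P,Y): not NE [P2→R gives 8>3; P3→X gives 9>1]
(B,P,Z): not NE [P1→A gives 7>5; P2→S gives 7>1; P3→X gives 9>8]
(B,Q,X): not NE [P1→A gives 8>6; P2→P gives 7>4; P3→Z gives 8>5]
(B,Q,Y): not NE [P2→R gives 8>7; P3→Z gives 8>7]
(B,Q,Z): not NE [P1→A gives 6>1; P2→S gives 7>2]
(B,R,X): not NE [P1→A gives 7>2; P2→P gives 7>3; P3→Z gives 9>0]
(B,R,Y): not NE [P3→Z gives 9>3]
(B,R,Z): not NE [P1→A gives 9>0; P2→S gives 7>2]
(B,S,X): not NE [P1→A gives 4>0; P2→P gives 7>6; P3→Z gives 8>3]
(B,S,Y): not NE [P2→R gives 8>2; P3→Z gives 8>0]
(B,S,Z): not NE [P1→A gives 5>1]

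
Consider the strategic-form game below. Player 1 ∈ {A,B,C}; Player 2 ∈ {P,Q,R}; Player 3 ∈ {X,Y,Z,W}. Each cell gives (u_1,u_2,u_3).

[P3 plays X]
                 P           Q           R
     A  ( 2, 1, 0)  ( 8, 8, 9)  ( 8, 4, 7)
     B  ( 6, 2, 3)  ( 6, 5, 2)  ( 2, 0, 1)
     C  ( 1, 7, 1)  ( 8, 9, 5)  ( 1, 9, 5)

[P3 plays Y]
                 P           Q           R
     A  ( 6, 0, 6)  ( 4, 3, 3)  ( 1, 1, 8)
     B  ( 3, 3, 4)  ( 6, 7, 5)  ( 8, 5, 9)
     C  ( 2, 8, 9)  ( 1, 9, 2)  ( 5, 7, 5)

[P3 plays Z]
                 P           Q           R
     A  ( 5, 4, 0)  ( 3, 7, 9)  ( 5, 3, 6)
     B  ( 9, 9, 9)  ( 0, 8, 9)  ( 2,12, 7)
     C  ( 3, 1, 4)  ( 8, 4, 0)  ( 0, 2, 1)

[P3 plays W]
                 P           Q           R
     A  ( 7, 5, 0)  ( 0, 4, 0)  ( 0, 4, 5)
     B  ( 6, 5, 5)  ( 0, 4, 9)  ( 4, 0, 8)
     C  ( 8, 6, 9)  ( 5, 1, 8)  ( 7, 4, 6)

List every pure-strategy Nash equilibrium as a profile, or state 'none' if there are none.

Nash profiles: (A,Q,X), (C,P,W)

(A,P,X): not NE [P1→B gives 6>2; P2→Q gives 8>1; P3→Y gives 6>0]
(A,P,Y): not NE [P2→Q gives 3>0]
(A,P,Z): not NE [P1→B gives 9>5; P2→Q gives 7>4; P3→Y gives 6>0]
(A,P,W): not NE [P1→C gives 8>7; P3→Y gives 6>0]
(A,Q,X): NE
(A,Q,Y): not NE [P1→B gives 6>4; P3→Z gives 9>3]
(A,Q,Z): not NE [P1→C gives 8>3]
(A,Q,W): not NE [P1→C gives 5>0; P2→P gives 5>4; P3→Z gives 9>0]
(A,R,X): not NE [P2→Q gives 8>4; P3→Y gives 8>7]
(A,R,Y): not NE [P1→B gives 8>1; P2→Q gives 3>1]
(A,R,Z): not NE [P2→Q gives 7>3; P3→Y gives 8>6]
(A,R,W): not NE [P1→C gives 7>0; P2→P gives 5>4; P3→Y gives 8>5]
(B,P,X): not NE [P2→Q gives 5>2; P3→Z gives 9>3]
(B,P,Y): not NE [P1→A gives 6>3; P2→Q gives 7>3; P3→Z gives 9>4]
(B,P,Z): not NE [P2→R gives 12>9]
(B,P,W): not NE [P1→C gives 8>6; P3→Z gives 9>5]
(B,Q,X): not NE [P1→C gives 8>6; P3→W gives 9>2]
(B,Q,Y): not NE [P3→W gives 9>5]
(B,Q,Z): not NE [P1→C gives 8>0; P2→R gives 12>8]
(B,Q,W): not NE [P1→C gives 5>0; P2→P gives 5>4]
(B,R,X): not NE [P1→A gives 8>2; P2→Q gives 5>0; P3→Y gives 9>1]
(B,R,Y): not NE [P2→Q gives 7>5]
(B,R,Z): not NE [P1→A gives 5>2; P3→Y gives 9>7]
(B,R,W): not NE [P1→C gives 7>4; P2→P gives 5>0; P3→Y gives 9>8]
(C,P,X): not NE [P1→B gives 6>1; P2→R gives 9>7; P3→W gives 9>1]
(C,P,Y): not NE [P1→A gives 6>2; P2→Q gives 9>8]
(C,P,Z): not NE [P1→B gives 9>3; P2→Q gives 4>1; P3→W gives 9>4]
(C,P,W): NE
(C,Q,X): not NE [P3→W gives 8>5]
(C,Q,Y): not NE [P1→B gives 6>1; P3→W gives 8>2]
(C,Q,Z): not NE [P3→W gives 8>0]
(C,Q,W): not NE [P2→P gives 6>1]
(C,R,X): not NE [P1→A gives 8>1; P3→W gives 6>5]
(C,R,Y): not NE [P1→B gives 8>5; P2→Q gives 9>7; P3→W gives 6>5]
(C,R,Z): not NE [P1→A gives 5>0; P2→Q gives 4>2; P3→W gives 6>1]
(C,R,W): not NE [P2→P gives 6>4]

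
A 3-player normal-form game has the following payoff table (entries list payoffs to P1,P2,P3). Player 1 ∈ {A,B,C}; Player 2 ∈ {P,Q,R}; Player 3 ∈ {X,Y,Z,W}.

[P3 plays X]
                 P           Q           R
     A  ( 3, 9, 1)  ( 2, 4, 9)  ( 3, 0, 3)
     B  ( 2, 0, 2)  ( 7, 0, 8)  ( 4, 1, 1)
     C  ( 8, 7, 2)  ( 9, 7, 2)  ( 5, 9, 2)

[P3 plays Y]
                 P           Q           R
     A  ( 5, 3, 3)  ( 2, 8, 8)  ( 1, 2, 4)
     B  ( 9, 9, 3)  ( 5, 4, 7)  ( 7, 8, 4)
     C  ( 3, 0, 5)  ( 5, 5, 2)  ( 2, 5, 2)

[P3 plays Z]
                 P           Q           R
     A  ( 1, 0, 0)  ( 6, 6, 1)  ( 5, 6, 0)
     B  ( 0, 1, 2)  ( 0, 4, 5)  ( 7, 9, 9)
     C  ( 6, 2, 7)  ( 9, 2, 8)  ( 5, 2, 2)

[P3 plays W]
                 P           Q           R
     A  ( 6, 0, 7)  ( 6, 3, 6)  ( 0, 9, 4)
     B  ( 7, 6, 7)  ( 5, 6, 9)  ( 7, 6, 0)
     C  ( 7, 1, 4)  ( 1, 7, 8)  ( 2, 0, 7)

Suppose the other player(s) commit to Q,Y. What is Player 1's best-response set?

u_1(A vs Q,Y) = 2
u_1(B vs Q,Y) = 5
u_1(C vs Q,Y) = 5
max payoff 5 at {B,C}

argmax u_1 = {B,C}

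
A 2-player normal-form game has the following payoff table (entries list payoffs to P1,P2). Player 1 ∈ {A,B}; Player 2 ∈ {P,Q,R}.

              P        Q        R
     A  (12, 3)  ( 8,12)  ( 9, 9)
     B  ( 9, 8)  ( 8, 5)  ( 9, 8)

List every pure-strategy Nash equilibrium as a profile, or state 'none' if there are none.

(A,P): not NE [P2→Q gives 12>3]
(A,Q): NE
(A,R): not NE [P2→Q gives 12>9]
(B,P): not NE [P1→A gives 12>9]
(B,Q): not NE [P2→R gives 8>5]
(B,R): NE

PSNE = {(A,Q), (B,R)}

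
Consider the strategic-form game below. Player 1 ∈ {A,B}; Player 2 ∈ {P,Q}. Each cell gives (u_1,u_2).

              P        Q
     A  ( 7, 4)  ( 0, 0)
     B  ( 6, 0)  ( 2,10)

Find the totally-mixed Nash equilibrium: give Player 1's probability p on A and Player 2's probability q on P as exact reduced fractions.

P1 mixes 5/7 on A; P2 mixes 2/3 on P

P1 indiff ⇒ q·7+(1-q)·0 = q·6+(1-q)·2 ⇒ q(1) = (1-q)(2) ⇒ q = 2/3
P2 indiff ⇒ p·4+(1-p)·0 = p·0+(1-p)·10 ⇒ p(4) = (1-p)(10) ⇒ p = 5/7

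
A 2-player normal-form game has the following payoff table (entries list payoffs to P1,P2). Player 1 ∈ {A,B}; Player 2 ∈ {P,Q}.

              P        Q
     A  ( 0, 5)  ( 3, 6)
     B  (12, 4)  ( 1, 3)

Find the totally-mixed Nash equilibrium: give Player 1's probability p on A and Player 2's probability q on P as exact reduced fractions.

p=1/2, q=1/7

P1 indiff ⇒ q·0+(1-q)·3 = q·12+(1-q)·1 ⇒ q(-12) = (1-q)(-2) ⇒ q = 1/7
P2 indiff ⇒ p·5+(1-p)·4 = p·6+(1-p)·3 ⇒ p(-1) = (1-p)(-1) ⇒ p = 1/2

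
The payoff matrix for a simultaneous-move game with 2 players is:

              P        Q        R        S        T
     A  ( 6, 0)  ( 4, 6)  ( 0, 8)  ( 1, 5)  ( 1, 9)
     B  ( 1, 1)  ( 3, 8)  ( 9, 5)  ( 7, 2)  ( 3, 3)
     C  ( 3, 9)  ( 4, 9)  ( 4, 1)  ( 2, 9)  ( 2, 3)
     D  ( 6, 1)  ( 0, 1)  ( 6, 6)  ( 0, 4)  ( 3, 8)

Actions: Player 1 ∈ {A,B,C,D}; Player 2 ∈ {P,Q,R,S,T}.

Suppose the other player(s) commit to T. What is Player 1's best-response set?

BR_1 = {B,D}

u_1(A vs T) = 1
u_1(B vs T) = 3
u_1(C vs T) = 2
u_1(D vs T) = 3
max payoff 3 at {B,D}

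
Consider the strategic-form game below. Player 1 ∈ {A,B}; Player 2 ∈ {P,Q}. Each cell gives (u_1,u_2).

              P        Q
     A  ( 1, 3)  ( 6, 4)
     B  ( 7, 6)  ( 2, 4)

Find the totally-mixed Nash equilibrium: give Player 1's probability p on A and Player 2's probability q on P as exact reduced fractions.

P1 indiff ⇒ q·1+(1-q)·6 = q·7+(1-q)·2 ⇒ q(-6) = (1-q)(-4) ⇒ q = 2/5
P2 indiff ⇒ p·3+(1-p)·6 = p·4+(1-p)·4 ⇒ p(-1) = (1-p)(-2) ⇒ p = 2/3

P1 mixes 2/3 on A; P2 mixes 2/5 on P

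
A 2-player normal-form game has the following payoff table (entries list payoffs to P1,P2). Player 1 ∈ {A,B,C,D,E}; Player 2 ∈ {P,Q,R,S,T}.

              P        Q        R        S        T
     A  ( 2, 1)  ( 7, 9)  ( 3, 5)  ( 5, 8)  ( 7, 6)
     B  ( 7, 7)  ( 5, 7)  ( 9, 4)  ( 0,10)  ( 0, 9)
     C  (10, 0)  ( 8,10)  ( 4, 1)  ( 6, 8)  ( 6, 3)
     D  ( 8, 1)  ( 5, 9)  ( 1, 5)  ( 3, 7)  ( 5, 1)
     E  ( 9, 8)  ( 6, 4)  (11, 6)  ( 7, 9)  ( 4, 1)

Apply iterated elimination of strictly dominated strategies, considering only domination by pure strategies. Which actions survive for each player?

IESDS → P1:{C,E} P2:{Q,S}

P1 drop B (E beats it: P:9>7 Q:6>5 R:11>9 S:7>0 T:4>0)
P1 drop D (C beats it: P:10>8 Q:8>5 R:4>1 S:6>3 T:6>5)
P2 drop P (S beats it: A:8>1 C:8>0 E:9>8)
P2 drop R (S beats it: A:8>5 C:8>1 E:9>6)
P2 drop T (Q beats it: A:9>6 C:10>3 E:4>1)
P1 drop A (C beats it: Q:8>7 S:6>5)
P1→{C,E} P2→{Q,S}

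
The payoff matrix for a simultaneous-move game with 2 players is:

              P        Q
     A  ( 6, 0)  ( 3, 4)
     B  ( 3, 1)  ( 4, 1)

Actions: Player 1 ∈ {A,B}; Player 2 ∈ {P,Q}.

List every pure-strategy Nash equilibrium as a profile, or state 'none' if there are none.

PSNE = {(B,Q)}

(A,P): not NE [P2→Q gives 4>0]
(A,Q): not NE [P1→B gives 4>3]
(B,P): not NE [P1→A gives 6>3]
(B,Q): NE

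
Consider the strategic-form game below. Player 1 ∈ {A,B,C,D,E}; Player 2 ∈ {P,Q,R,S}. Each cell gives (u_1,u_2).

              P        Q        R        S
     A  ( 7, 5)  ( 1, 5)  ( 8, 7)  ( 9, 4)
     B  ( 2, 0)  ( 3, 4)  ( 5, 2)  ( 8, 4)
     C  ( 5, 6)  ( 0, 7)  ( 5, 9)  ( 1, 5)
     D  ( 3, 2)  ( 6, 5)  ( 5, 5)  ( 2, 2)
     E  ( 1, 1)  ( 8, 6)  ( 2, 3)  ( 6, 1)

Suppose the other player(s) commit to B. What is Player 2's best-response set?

BR_2 = {Q,S}

u_2(P vs B) = 0
u_2(Q vs B) = 4
u_2(R vs B) = 2
u_2(S vs B) = 4
max payoff 4 at {Q,S}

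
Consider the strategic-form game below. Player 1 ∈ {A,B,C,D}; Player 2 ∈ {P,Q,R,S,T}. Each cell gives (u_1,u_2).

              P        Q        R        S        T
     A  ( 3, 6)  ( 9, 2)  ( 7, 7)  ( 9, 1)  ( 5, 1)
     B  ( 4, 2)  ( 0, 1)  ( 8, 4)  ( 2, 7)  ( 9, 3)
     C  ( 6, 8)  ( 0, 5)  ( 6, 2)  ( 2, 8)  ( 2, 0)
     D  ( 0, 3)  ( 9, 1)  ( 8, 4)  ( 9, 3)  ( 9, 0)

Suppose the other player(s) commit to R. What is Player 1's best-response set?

argmax u_1 = {B,D}

u_1(A vs R) = 7
u_1(B vs R) = 8
u_1(C vs R) = 6
u_1(D vs R) = 8
max payoff 8 at {B,D}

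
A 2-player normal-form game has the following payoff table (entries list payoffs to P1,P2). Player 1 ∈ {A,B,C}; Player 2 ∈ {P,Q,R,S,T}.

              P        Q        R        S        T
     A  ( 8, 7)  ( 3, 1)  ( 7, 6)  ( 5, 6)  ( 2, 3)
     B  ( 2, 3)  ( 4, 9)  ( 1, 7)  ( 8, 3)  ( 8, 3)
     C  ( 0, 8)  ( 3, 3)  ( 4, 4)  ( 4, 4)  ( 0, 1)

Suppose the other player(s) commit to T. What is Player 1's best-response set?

u_1(A vs T) = 2
u_1(B vs T) = 8
u_1(C vs T) = 0
max payoff 8 at {B}

argmax u_1 = {B}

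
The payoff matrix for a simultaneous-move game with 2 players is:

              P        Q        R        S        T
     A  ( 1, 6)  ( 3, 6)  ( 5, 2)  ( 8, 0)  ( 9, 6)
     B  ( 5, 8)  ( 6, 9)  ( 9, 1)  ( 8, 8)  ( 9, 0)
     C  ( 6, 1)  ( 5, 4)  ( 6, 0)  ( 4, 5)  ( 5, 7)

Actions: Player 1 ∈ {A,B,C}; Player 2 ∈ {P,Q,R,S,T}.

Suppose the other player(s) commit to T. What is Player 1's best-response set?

u_1(A vs T) = 9
u_1(B vs T) = 9
u_1(C vs T) = 5
max payoff 9 at {A,B}

BR_1 = {A,B}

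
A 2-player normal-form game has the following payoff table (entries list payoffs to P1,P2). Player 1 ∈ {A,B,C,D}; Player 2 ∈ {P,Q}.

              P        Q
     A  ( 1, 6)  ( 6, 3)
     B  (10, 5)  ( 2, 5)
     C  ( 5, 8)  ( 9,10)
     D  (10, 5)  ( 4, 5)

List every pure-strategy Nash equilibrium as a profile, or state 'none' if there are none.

(A,P): not NE [P1→D gives 10>1]
(A,Q): not NE [P1→C gives 9>6; P2→P gives 6>3]
(B,P): NE
(B,Q): not NE [P1→C gives 9>2]
(C,P): not NE [P1→D gives 10>5; P2→Q gives 10>8]
(C,Q): NE
(D,P): NE
(D,Q): not NE [P1→C gives 9>4]

NE set: (B,P), (C,Q), (D,P)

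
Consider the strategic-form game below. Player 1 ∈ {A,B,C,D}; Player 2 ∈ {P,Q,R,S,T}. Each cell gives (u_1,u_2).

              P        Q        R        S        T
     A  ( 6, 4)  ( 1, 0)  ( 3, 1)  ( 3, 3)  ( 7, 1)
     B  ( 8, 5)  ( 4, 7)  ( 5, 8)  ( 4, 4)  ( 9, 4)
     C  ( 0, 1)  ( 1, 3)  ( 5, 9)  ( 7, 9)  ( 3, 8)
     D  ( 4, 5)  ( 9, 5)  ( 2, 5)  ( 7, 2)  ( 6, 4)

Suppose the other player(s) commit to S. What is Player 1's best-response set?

u_1(A vs S) = 3
u_1(B vs S) = 4
u_1(C vs S) = 7
u_1(D vs S) = 7
max payoff 7 at {C,D}

BR_1 = {C,D}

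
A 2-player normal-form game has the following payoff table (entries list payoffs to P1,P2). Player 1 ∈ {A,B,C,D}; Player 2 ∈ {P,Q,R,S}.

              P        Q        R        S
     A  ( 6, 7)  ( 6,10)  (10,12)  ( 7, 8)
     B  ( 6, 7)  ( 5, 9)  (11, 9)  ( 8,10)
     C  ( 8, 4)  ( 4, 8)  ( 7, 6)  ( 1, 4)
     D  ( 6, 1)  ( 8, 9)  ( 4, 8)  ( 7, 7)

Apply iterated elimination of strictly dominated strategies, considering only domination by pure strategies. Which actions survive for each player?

Survivors P1:{A,B,D} P2:{Q,R,S}

P2 drop P (Q beats it: A:10>7 B:9>7 C:8>4 D:9>1)
P1 drop C (A beats it: Q:6>4 R:10>7 S:7>1)
P1→{A,B,D} P2→{Q,R,S}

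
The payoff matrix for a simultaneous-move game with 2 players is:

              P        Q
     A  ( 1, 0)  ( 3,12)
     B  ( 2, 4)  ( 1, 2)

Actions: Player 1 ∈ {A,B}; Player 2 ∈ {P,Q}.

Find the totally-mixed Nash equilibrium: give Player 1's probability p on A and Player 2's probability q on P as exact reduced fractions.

P1 indiff ⇒ q·1+(1-q)·3 = q·2+(1-q)·1 ⇒ q(-1) = (1-q)(-2) ⇒ q = 2/3
P2 indiff ⇒ p·0+(1-p)·4 = p·12+(1-p)·2 ⇒ p(-12) = (1-p)(-2) ⇒ p = 1/7

p=1/7, q=2/3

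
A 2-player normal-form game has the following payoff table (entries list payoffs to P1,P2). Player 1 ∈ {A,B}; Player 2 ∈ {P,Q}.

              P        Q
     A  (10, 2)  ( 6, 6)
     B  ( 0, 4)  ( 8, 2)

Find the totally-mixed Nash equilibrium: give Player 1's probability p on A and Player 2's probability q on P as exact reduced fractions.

P1 indiff ⇒ q·10+(1-q)·6 = q·0+(1-q)·8 ⇒ q(10) = (1-q)(2) ⇒ q = 1/6
P2 indiff ⇒ p·2+(1-p)·4 = p·6+(1-p)·2 ⇒ p(-4) = (1-p)(-2) ⇒ p = 1/3

p=1/3, q=1/6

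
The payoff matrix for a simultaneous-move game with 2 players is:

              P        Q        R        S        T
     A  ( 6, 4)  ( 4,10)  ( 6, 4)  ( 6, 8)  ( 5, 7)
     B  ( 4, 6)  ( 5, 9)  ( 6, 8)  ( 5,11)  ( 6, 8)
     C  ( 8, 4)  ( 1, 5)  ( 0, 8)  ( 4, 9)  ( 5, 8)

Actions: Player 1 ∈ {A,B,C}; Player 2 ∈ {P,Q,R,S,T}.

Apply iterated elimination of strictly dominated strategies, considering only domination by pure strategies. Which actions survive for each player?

P2 drop P (Q beats it: A:10>4 B:9>6 C:5>4)
P1 drop C (B beats it: Q:5>1 R:6>0 S:5>4 T:6>5)
P2 drop R (Q beats it: A:10>4 B:9>8)
P2 drop T (Q beats it: A:10>7 B:9>8)
P1→{A,B} P2→{Q,S}

IESDS → P1:{A,B} P2:{Q,S}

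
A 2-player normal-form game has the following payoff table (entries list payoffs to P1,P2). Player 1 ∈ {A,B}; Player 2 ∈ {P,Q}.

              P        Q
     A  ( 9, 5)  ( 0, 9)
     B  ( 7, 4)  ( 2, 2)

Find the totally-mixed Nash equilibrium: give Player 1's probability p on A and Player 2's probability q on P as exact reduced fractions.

P1 indiff ⇒ q·9+(1-q)·0 = q·7+(1-q)·2 ⇒ q(2) = (1-q)(2) ⇒ q = 1/2
P2 indiff ⇒ p·5+(1-p)·4 = p·9+(1-p)·2 ⇒ p(-4) = (1-p)(-2) ⇒ p = 1/3

(p,q) = (1/3, 1/2)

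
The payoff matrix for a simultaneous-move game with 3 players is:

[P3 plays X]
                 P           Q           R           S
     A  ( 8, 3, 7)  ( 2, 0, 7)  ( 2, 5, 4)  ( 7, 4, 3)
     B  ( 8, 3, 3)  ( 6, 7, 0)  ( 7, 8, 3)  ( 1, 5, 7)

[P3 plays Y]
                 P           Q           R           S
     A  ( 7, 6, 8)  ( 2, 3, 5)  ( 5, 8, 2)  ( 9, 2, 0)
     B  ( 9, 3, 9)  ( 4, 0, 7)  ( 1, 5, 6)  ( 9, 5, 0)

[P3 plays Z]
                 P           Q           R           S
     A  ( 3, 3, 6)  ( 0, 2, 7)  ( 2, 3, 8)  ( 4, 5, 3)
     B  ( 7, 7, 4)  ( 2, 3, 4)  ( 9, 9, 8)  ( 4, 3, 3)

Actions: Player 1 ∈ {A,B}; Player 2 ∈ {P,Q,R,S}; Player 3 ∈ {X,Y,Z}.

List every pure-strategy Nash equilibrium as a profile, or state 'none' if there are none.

(A,P,X): not NE [P2→R gives 5>3; P3→Y gives 8>7]
(A,P,Y): not NE [P1→B gives 9>7; P2→R gives 8>6]
(A,P,Z): not NE [P1→B gives 7>3; P2→S gives 5>3; P3→Y gives 8>6]
(A,Q,X): not NE [P1→B gives 6>2; P2→R gives 5>0]
(A,Q,Y): not NE [P1→B gives 4>2; P2→R gives 8>3; P3→Z gives 7>5]
(A,Q,Z): not NE [P1→B gives 2>0; P2→S gives 5>2]
(A,R,X): not NE [P1→B gives 7>2; P3→Z gives 8>4]
(A,R,Y): not NE [P3→Z gives 8>2]
(A,R,Z): not NE [P1→B gives 9>2; P2→S gives 5>3]
(A,S,X): not NE [P2→R gives 5>4]
(A,S,Y): not NE [P2→R gives 8>2; P3→Z gives 3>0]
(A,S,Z): NE
(B,P,X): not NE [P2→R gives 8>3; P3→Y gives 9>3]
(B,P,Y): not NE [P2→S gives 5>3]
(B,P,Z): not NE [P2→R gives 9>7; P3→Y gives 9>4]
(B,Q,X): not NE [P2→R gives 8>7; P3→Y gives 7>0]
(B,Q,Y): not NE [P2→S gives 5>0]
(B,Q,Z): not NE [P2→R gives 9>3; P3→Y gives 7>4]
(B,R,X): not NE [P3→Z gives 8>3]
(B,R,Y): not NE [P1→A gives 5>1; P3→Z gives 8>6]
(B,R,Z): NE
(B,S,X): not NE [P1→A gives 7>1; P2→R gives 8>5]
(B,S,Y): not NE [P3→X gives 7>0]
(B,S,Z): not NE [P2→R gives 9>3; P3→X gives 7>3]

NE set: (A,S,Z), (B,R,Z)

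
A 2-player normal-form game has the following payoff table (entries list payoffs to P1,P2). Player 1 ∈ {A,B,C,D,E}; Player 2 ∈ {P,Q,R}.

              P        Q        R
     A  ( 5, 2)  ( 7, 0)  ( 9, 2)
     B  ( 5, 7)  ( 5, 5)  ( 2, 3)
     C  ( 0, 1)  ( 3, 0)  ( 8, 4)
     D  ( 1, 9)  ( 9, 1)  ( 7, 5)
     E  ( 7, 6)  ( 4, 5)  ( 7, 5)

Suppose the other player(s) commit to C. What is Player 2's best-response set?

P2 best: {R}

u_2(P vs C) = 1
u_2(Q vs C) = 0
u_2(R vs C) = 4
max payoff 4 at {R}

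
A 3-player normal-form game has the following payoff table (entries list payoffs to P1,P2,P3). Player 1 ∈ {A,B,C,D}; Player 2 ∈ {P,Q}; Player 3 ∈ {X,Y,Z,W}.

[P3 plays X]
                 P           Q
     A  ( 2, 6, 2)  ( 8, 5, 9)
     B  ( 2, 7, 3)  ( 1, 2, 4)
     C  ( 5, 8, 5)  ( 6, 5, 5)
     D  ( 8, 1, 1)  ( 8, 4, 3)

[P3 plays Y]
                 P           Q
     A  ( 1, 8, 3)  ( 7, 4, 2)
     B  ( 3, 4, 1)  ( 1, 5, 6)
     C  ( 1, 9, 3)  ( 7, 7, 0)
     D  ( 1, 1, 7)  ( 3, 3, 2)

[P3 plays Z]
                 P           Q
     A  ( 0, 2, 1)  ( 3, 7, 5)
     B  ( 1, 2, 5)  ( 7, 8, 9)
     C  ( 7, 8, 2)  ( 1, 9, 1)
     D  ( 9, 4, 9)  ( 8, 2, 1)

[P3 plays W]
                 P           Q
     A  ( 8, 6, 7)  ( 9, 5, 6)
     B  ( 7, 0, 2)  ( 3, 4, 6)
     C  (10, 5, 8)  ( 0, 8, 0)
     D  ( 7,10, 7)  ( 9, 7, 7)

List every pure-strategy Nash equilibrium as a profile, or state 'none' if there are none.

PSNE = {(D,P,Z)}

(A,P,X): not NE [P1→D gives 8>2; P3→W gives 7>2]
(A,P,Y): not NE [P1→B gives 3>1; P3→W gives 7>3]
(A,P,Z): not NE [P1→D gives 9>0; P2→Q gives 7>2; P3→W gives 7>1]
(A,P,W): not NE [P1→C gives 10>8]
(A,Q,X): not NE [P2→P gives 6>5]
(A,Q,Y): not NE [P2→P gives 8>4; P3→X gives 9>2]
(A,Q,Z): not NE [P1→D gives 8>3; P3→X gives 9>5]
(A,Q,W): not NE [P2→P gives 6>5; P3→X gives 9>6]
(B,P,X): not NE [P1→D gives 8>2; P3→Z gives 5>3]
(B,P,Y): not NE [P2→Q gives 5>4; P3→Z gives 5>1]
(B,P,Z): not NE [P1→D gives 9>1; P2→Q gives 8>2]
(B,P,W): not NE [P1→C gives 10>7; P2→Q gives 4>0; P3→Z gives 5>2]
(B,Q,X): not NE [P1→D gives 8>1; P2→P gives 7>2; P3→Z gives 9>4]
(B,Q,Y): not NE [P1→C gives 7>1; P3→Z gives 9>6]
(B,Q,Z): not NE [P1→D gives 8>7]
(B,Q,W): not NE [P1→D gives 9>3; P3→Z gives 9>6]
(C,P,X): not NE [P1→D gives 8>5; P3→W gives 8>5]
(C,P,Y): not NE [P1→B gives 3>1; P3→W gives 8>3]
(C,P,Z): not NE [P1→D gives 9>7; P2→Q gives 9>8; P3→W gives 8>2]
(C,P,W): not NE [P2→Q gives 8>5]
(C,Q,X): not NE [P1→D gives 8>6; P2→P gives 8>5]
(C,Q,Y): not NE [P2→P gives 9>7; P3→X gives 5>0]
(C,Q,Z): not NE [P1→D gives 8>1; P3→X gives 5>1]
(C,Q,W): not NE [P1→D gives 9>0; P3→X gives 5>0]
(D,P,X): not NE [P2→Q gives 4>1; P3→Z gives 9>1]
(D,P,Y): not NE [P1→B gives 3>1; P2→Q gives 3>1; P3→Z gives 9>7]
(D,P,Z): NE
(D,P,W): not NE [P1→C gives 10>7; P3→Z gives 9>7]
(D,Q,X): not NE [P3→W gives 7>3]
(D,Q,Y): not NE [P1→C gives 7>3; P3→W gives 7>2]
(D,Q,Z): not NE [P2→P gives 4>2; P3→W gives 7>1]
(D,Q,W): not NE [P2→P gives 10>7]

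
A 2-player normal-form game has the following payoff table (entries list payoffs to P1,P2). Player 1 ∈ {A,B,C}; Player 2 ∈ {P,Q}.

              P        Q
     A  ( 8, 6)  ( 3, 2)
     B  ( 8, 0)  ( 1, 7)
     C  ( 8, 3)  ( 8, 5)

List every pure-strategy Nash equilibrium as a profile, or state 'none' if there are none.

(A,P): NE
(A,Q): not NE [P1→C gives 8>3; P2→P gives 6>2]
(B,P): not NE [P2→Q gives 7>0]
(B,Q): not NE [P1→C gives 8>1]
(C,P): not NE [P2→Q gives 5>3]
(C,Q): NE

NE set: (A,P), (C,Q)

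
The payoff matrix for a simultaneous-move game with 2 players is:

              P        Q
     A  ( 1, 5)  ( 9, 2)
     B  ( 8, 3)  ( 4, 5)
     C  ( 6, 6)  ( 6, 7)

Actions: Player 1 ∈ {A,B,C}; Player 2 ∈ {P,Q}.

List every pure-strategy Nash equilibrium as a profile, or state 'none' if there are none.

(A,P): not NE [P1→B gives 8>1]
(A,Q): not NE [P2→P gives 5>2]
(B,P): not NE [P2→Q gives 5>3]
(B,Q): not NE [P1→A gives 9>4]
(C,P): not NE [P1→B gives 8>6; P2→Q gives 7>6]
(C,Q): not NE [P1→A gives 9>6]

PSNE: ∅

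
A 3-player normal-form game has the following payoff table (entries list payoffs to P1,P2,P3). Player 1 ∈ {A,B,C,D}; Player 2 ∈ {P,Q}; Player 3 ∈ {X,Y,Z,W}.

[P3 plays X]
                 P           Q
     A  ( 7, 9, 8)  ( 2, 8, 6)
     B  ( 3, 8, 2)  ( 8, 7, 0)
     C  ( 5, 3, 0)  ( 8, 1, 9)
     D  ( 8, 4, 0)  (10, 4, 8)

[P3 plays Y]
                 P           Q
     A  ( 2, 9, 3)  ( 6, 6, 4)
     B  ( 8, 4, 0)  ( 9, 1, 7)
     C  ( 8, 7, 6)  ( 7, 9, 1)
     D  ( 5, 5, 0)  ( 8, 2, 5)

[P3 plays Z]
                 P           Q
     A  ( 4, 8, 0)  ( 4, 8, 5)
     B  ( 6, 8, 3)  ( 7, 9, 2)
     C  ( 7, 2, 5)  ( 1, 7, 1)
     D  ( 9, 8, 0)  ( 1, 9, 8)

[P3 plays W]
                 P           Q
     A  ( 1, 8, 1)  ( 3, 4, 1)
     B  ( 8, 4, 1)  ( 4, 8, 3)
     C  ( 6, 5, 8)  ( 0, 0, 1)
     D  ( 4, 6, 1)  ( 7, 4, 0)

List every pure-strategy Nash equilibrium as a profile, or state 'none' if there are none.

(A,P,X): not NE [P1→D gives 8>7]
(A,P,Y): not NE [P1→C gives 8>2; P3→X gives 8>3]
(A,P,Z): not NE [P1→D gives 9>4; P3→X gives 8>0]
(A,P,W): not NE [P1→B gives 8>1; P3→X gives 8>1]
(A,Q,X): not NE [P1→D gives 10>2; P2→P gives 9>8]
(A,Q,Y): not NE [P1→B gives 9>6; P2→P gives 9>6; P3→X gives 6>4]
(A,Q,Z): not NE [P1→B gives 7>4; P3→X gives 6>5]
(A,Q,W): not NE [P1→D gives 7>3; P2→P gives 8>4; P3→X gives 6>1]
(B,P,X): not NE [P1→D gives 8>3; P3→Z gives 3>2]
(B,P,Y): not NE [P3→Z gives 3>0]
(B,P,Z): not NE [P1→D gives 9>6; P2→Q gives 9>8]
(B,P,W): not NE [P2→Q gives 8>4; P3→Z gives 3>1]
(B,Q,X): not NE [P1→D gives 10>8; P2→P gives 8>7; P3→Y gives 7>0]
(B,Q,Y): not NE [P2→P gives 4>1]
(B,Q,Z): not NE [P3→Y gives 7>2]
(B,Q,W): not NE [P1→D gives 7>4; P3→Y gives 7>3]
(C,P,X): not NE [P1→D gives 8>5; P3→W gives 8>0]
(C,P,Y): not NE [P2→Q gives 9>7; P3→W gives 8>6]
(C,P,Z): not NE [P1→D gives 9>7; P2→Q gives 7>2; P3→W gives 8>5]
(C,P,W): not NE [P1→B gives 8>6]
(C,Q,X): not NE [P1→D gives 10>8; P2→P gives 3>1]
(C,Q,Y): not NE [P1→B gives 9>7; P3→X gives 9>1]
(C,Q,Z): not NE [P1→B gives 7>1; P3→X gives 9>1]
(C,Q,W): not NE [P1→D gives 7>0; P2→P gives 5>0; P3→X gives 9>1]
(D,P,X): not NE [P3→W gives 1>0]
(D,P,Y): not NE [P1→C gives 8>5; P3→W gives 1>0]
(D,P,Z): not NE [P2→Q gives 9>8; P3→W gives 1>0]
(D,P,W): not NE [P1→B gives 8>4]
(D,Q,X): NE
(D,Q,Y): not NE [P1→B gives 9>8; P2→P gives 5>2; P3→Z gives 8>5]
(D,Q,Z): not NE [P1→B gives 7>1]
(D,Q,W): not NE [P2→P gives 6>4; P3→Z gives 8>0]

NE set: (D,Q,X)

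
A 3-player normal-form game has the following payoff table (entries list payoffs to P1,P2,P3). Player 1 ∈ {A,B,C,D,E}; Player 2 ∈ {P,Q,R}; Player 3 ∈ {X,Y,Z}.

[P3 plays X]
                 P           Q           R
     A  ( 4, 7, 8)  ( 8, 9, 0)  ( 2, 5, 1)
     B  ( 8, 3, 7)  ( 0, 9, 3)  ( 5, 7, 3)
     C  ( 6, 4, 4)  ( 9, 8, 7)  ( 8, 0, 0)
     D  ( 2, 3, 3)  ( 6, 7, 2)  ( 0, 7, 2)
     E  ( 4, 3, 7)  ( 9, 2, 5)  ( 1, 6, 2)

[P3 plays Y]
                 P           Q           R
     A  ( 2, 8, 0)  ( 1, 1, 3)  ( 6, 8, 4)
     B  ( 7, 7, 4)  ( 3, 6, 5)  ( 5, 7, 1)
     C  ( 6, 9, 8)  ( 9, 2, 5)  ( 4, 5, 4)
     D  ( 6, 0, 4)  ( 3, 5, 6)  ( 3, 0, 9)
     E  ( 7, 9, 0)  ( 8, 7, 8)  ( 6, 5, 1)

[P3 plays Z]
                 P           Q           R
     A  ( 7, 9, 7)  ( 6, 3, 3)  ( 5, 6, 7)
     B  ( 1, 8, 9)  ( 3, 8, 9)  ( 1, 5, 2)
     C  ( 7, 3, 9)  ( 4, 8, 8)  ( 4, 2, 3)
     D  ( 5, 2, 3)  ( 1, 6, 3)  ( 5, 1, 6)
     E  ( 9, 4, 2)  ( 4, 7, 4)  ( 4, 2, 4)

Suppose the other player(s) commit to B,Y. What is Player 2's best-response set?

BR_2 = {P,R}

u_2(P vs B,Y) = 7
u_2(Q vs B,Y) = 6
u_2(R vs B,Y) = 7
max payoff 7 at {P,R}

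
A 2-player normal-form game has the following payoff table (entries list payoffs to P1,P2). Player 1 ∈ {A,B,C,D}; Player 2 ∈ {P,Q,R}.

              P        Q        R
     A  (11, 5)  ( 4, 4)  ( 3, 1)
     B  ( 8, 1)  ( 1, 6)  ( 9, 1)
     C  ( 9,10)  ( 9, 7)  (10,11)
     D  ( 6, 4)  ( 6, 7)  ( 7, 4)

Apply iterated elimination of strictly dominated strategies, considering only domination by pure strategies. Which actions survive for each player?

P1 drop B (C beats it: P:9>8 Q:9>1 R:10>9)
P1 drop D (C beats it: P:9>6 Q:9>6 R:10>7)
P2 drop Q (P beats it: A:5>4 C:10>7)
P1→{A,C} P2→{P,R}

IESDS → P1:{A,C} P2:{P,R}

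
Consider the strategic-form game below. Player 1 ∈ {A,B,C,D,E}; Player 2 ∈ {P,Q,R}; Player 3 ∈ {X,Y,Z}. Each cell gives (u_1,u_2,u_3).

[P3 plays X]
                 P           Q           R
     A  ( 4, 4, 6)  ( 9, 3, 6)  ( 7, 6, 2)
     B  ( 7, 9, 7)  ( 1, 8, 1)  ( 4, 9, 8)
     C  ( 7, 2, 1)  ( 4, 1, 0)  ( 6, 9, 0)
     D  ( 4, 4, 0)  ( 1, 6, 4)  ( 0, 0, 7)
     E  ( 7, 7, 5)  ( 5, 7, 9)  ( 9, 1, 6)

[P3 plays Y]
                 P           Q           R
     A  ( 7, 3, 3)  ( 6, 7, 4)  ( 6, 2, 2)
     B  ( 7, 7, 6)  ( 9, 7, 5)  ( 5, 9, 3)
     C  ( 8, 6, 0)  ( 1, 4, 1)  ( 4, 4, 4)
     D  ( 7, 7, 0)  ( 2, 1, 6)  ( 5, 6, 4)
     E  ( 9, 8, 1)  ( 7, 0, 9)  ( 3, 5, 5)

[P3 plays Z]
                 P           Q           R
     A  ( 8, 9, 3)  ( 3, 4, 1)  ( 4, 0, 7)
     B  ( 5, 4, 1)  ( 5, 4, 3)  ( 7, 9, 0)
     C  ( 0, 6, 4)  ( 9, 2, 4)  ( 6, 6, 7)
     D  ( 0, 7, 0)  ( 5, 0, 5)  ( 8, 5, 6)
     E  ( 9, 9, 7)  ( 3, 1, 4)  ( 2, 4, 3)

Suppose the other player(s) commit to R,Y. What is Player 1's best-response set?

BR_1 = {A}

u_1(A vs R,Y) = 6
u_1(B vs R,Y) = 5
u_1(C vs R,Y) = 4
u_1(D vs R,Y) = 5
u_1(E vs R,Y) = 3
max payoff 6 at {A}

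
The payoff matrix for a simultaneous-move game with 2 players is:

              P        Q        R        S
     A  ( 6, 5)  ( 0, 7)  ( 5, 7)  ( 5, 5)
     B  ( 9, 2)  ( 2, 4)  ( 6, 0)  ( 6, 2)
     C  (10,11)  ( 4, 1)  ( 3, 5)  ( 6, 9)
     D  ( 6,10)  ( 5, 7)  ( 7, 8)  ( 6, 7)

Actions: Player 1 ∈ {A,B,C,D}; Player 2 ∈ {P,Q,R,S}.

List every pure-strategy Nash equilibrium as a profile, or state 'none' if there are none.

(A,P): not NE [P1→C gives 10>6; P2→R gives 7>5]
(A,Q): not NE [P1→D gives 5>0]
(A,R): not NE [P1→D gives 7>5]
(A,S): not NE [P1→D gives 6>5; P2→R gives 7>5]
(B,P): not NE [P1→C gives 10>9; P2→Q gives 4>2]
(B,Q): not NE [P1→D gives 5>2]
(B,R): not NE [P1→D gives 7>6; P2→Q gives 4>0]
(B,S): not NE [P2→Q gives 4>2]
(C,P): NE
(C,Q): not NE [P1→D gives 5>4; P2→P gives 11>1]
(C,R): not NE [P1→D gives 7>3; P2→P gives 11>5]
(C,S): not NE [P2→P gives 11>9]
(D,P): not NE [P1→C gives 10>6]
(D,Q): not NE [P2→P gives 10>7]
(D,R): not NE [P2→P gives 10>8]
(D,S): not NE [P2→P gives 10>7]

PSNE = {(C,P)}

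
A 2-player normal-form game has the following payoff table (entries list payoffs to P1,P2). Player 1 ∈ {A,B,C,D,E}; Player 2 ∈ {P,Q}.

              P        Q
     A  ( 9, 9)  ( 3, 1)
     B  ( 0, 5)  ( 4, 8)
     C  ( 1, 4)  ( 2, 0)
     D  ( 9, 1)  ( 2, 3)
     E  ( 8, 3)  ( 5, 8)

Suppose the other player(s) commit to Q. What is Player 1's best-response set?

BR_1 = {E}

u_1(A vs Q) = 3
u_1(B vs Q) = 4
u_1(C vs Q) = 2
u_1(D vs Q) = 2
u_1(E vs Q) = 5
max payoff 5 at {E}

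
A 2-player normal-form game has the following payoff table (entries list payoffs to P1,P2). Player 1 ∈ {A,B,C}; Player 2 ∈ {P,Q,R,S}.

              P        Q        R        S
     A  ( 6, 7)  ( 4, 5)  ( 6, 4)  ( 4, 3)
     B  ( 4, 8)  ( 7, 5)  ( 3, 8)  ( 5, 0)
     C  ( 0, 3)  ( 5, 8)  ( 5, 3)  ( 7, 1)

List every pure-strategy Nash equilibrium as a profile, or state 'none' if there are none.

Nash profiles: (A,P)

(A,P): NE
(A,Q): not NE [P1→B gives 7>4; P2→P gives 7>5]
(A,R): not NE [P2→P gives 7>4]
(A,S): not NE [P1→C gives 7>4; P2→P gives 7>3]
(B,P): not NE [P1→A gives 6>4]
(B,Q): not NE [P2→R gives 8>5]
(B,R): not NE [P1→A gives 6>3]
(B,S): not NE [P1→C gives 7>5; P2→R gives 8>0]
(C,P): not NE [P1→A gives 6>0; P2→Q gives 8>3]
(C,Q): not NE [P1→B gives 7>5]
(C,R): not NE [P1→A gives 6>5; P2→Q gives 8>3]
(C,S): not NE [P2→Q gives 8>1]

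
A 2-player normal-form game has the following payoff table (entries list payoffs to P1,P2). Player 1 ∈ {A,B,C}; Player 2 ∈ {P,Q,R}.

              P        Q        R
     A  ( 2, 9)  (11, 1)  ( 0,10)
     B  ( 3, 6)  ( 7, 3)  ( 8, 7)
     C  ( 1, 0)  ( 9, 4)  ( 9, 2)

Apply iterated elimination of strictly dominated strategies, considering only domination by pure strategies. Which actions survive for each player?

P2 drop P (R beats it: A:10>9 B:7>6 C:2>0)
P1 drop B (C beats it: Q:9>7 R:9>8)
P1→{A,C} P2→{Q,R}

IESDS → P1:{A,C} P2:{Q,R}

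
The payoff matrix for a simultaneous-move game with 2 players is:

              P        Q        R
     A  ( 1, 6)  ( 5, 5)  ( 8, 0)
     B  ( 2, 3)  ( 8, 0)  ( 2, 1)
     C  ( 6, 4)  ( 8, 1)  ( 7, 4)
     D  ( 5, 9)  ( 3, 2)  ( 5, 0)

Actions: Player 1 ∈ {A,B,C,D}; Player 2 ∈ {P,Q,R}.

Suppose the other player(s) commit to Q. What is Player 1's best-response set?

u_1(A vs Q) = 5
u_1(B vs Q) = 8
u_1(C vs Q) = 8
u_1(D vs Q) = 3
max payoff 8 at {B,C}

argmax u_1 = {B,C}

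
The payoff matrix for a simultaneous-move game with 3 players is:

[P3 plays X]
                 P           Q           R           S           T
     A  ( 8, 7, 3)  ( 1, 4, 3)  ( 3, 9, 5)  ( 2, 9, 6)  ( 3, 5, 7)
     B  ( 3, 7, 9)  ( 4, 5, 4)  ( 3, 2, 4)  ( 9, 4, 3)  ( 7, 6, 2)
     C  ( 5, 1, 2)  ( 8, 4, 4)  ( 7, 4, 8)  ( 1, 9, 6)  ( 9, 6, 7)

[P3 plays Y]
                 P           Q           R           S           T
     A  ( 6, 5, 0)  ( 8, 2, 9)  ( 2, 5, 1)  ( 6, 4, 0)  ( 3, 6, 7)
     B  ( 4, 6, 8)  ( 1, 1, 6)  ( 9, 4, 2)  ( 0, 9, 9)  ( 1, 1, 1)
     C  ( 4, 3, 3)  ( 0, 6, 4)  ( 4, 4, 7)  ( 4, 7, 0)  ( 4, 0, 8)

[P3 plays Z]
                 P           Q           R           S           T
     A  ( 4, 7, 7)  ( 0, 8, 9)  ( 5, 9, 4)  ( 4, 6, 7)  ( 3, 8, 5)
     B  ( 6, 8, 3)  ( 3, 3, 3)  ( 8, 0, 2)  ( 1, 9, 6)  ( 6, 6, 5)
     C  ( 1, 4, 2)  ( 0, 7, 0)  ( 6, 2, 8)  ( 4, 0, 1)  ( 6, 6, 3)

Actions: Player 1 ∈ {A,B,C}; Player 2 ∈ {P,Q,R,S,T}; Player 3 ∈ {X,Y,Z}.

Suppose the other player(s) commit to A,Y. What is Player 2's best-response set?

argmax u_2 = {T}

u_2(P vs A,Y) = 5
u_2(Q vs A,Y) = 2
u_2(R vs A,Y) = 5
u_2(S vs A,Y) = 4
u_2(T vs A,Y) = 6
max payoff 6 at {T}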